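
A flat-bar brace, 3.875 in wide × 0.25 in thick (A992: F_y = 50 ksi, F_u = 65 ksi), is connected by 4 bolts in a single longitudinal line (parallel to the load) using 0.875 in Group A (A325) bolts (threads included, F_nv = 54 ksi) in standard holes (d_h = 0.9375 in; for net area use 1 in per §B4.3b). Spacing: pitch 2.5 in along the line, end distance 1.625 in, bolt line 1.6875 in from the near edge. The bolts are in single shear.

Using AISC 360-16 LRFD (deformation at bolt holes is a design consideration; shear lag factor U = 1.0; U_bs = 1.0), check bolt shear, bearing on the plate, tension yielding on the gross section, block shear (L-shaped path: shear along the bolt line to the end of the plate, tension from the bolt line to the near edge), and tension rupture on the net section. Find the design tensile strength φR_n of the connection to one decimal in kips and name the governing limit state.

35.0 kips (net-section rupture governs)

Bolt shear: A_b = π(0.875)²/4 = 0.60132 in². φR_n = 0.75 × 54 × 0.60132 × 4 × 1 = 97.4 kips.
Bearing (0.25 in plate, F_u = 65 ksi): end bolts L_c = 1.625 − 0.9375/2 = 1.15625, R_n = min(1.2×1.15625×0.25×65, 2.4×0.875×0.25×65) = 22.547 kips/bolt; interior L_c = 2.5 − 0.9375 = 1.5625, R_n = 30.469 kips/bolt. φR_n = 0.75 × (1×22.547 + 3×30.469) = 85.5 kips.
Tension yield (gross): A_g = 3.875×0.25 = 0.96875 in². φR_n = 0.90 × 50 × 0.96875 = 43.6 kips.
Block shear: shear path 1×[1.625+3×2.5] = 1×9.125 in, A_gv = 2.2813, A_nv = 1×(9.125 − 3.5×1)×0.25 = 1.4063 in²; tension to near edge: (1.6875 − 0.5×1)×0.25 = 0.29688 in². R_n = min(0.6×65×1.4063, 0.6×50×2.2813) + 1.0×65×0.29688 = min(54.846, 68.439) + 19.297 = 74.143 kips. φR_n = 0.75 × 74.143 = 55.6 kips.
Tension rupture (net): A_n = (3.875 − 1×1)×0.25 = 0.71875 in² (U = 1.0, A_e = A_n). φR_n = 0.75 × 65 × 0.71875 = 35.0 kips.
Governing: min(97.4, 85.5, 43.6, 55.6, 35.0) = 35.0 kips → net-section rupture.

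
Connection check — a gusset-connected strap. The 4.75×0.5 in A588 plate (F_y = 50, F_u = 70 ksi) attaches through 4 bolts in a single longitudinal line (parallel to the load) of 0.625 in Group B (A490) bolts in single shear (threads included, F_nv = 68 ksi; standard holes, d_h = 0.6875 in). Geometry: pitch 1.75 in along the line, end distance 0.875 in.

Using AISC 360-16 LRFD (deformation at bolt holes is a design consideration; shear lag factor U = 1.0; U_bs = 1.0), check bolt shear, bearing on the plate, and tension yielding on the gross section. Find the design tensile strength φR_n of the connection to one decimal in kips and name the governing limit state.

Bolt shear: A_b = π(0.625)²/4 = 0.3068 in². φR_n = 0.75 × 68 × 0.3068 × 4 × 1 = 62.6 kips.
Bearing (0.5 in plate, F_u = 70 ksi): end bolts L_c = 0.875 − 0.6875/2 = 0.53125, R_n = min(1.2×0.53125×0.5×70, 2.4×0.625×0.5×70) = 22.313 kips/bolt; interior L_c = 1.75 − 0.6875 = 1.0625, R_n = 44.625 kips/bolt. φR_n = 0.75 × (1×22.313 + 3×44.625) = 117.1 kips.
Tension yield (gross): A_g = 4.75×0.5 = 2.375 in². φR_n = 0.90 × 50 × 2.375 = 106.9 kips.
Governing: min(62.6, 117.1, 106.9) = 62.6 kips → bolt shear.

62.6 kips (bolt shear governs)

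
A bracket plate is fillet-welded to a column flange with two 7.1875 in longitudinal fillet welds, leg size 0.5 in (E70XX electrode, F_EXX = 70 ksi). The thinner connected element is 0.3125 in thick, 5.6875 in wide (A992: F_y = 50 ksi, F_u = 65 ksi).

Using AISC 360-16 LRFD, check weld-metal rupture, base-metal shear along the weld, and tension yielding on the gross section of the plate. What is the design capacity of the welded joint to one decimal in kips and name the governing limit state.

Weld metal: throat = 0.707×0.5 = 0.3535 in, L = 2×7.1875 = 14.375 in. φR_n = 0.75 × 0.6 × 70 × 0.3535 × 14.375 = 160.1 kips.
Base metal shear (0.3125 in plate): yield φR_n = 1.0×0.6×50×0.3125×14.375 = 134.8 kips; rupture φR_n = 0.75×0.6×65×0.3125×14.375 = 131.4 kips; take 131.4 kips (rupture).
Tension yield (gross): A_g = 5.6875×0.3125 = 1.7773 in². φR_n = 0.90 × 50 × 1.7773 = 80.0 kips.
Governing: min(160.1, 131.4, 80.0) = 80.0 kips → gross-section yield.

80.0 kips (gross-section yield governs)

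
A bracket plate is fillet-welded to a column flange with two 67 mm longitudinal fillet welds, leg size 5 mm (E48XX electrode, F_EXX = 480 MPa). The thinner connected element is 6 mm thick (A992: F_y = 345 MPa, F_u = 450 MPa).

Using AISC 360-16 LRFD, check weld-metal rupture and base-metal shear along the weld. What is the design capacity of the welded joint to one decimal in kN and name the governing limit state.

102.3 kN (weld metal governs)

Weld metal: throat = 0.707×5 = 3.535 mm, L = 2×67 = 134 mm. φR_n = 0.75 × 0.6 × 480 × 3.535 × 134 = 102.3 kN.
Base metal shear (6 mm plate): yield φR_n = 1.0×0.6×345×6×134 = 166.4 kN; rupture φR_n = 0.75×0.6×450×6×134 = 162.8 kN; take 162.8 kN (rupture).
Governing: min(102.3, 162.8) = 102.3 kN → weld metal.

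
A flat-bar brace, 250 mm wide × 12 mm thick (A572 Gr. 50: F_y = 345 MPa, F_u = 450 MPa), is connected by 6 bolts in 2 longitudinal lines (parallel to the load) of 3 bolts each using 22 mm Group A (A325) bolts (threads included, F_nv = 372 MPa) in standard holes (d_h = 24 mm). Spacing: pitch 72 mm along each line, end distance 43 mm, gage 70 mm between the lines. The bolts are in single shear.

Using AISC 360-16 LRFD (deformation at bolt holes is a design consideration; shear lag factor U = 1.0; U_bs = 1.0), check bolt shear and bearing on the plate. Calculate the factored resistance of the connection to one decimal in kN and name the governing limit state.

Bolt shear: A_b = π(22)²/4 = 380.13 mm². φR_n = 0.75 × 372 × 380.13 × 6 × 1 = 636.3 kN.
Bearing (12 mm plate, F_u = 450 MPa): end bolts L_c = 43 − 24/2 = 31, R_n = min(1.2×31×12×450, 2.4×22×12×450) = 200.88 kN/bolt; interior L_c = 72 − 24 = 48, R_n = 285.12 kN/bolt. φR_n = 0.75 × (2×200.88 + 4×285.12) = 1156.7 kN.
Governing: min(636.3, 1156.7) = 636.3 kN → bolt shear.

636.3 kN (bolt shear governs)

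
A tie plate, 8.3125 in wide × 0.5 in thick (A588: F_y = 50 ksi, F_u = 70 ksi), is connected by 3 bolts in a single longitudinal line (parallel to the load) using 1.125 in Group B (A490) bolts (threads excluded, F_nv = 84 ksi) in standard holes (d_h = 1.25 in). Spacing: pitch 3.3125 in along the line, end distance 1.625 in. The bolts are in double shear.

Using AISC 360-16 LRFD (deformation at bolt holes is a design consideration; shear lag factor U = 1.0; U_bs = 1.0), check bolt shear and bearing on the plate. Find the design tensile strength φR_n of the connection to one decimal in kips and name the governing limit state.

161.4 kips (bearing governs)

Bolt shear: A_b = π(1.125)²/4 = 0.99402 in². φR_n = 0.75 × 84 × 0.99402 × 3 × 2 = 375.7 kips.
Bearing (0.5 in plate, F_u = 70 ksi): end bolts L_c = 1.625 − 1.25/2 = 1, R_n = min(1.2×1×0.5×70, 2.4×1.125×0.5×70) = 42 kips/bolt; interior L_c = 3.3125 − 1.25 = 2.0625, R_n = 86.625 kips/bolt. φR_n = 0.75 × (1×42 + 2×86.625) = 161.4 kips.
Governing: min(375.7, 161.4) = 161.4 kips → bearing.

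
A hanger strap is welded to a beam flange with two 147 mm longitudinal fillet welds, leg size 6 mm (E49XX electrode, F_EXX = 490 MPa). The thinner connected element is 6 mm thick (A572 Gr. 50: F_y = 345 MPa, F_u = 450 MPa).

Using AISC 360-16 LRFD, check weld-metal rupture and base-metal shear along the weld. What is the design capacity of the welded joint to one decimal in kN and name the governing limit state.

Weld metal: throat = 0.707×6 = 4.242 mm, L = 2×147 = 294 mm. φR_n = 0.75 × 0.6 × 490 × 4.242 × 294 = 275.0 kN.
Base metal shear (6 mm plate): yield φR_n = 1.0×0.6×345×6×294 = 365.1 kN; rupture φR_n = 0.75×0.6×450×6×294 = 357.2 kN; take 357.2 kN (rupture).
Governing: min(275.0, 357.2) = 275.0 kN → weld metal.

275.0 kN (weld metal governs)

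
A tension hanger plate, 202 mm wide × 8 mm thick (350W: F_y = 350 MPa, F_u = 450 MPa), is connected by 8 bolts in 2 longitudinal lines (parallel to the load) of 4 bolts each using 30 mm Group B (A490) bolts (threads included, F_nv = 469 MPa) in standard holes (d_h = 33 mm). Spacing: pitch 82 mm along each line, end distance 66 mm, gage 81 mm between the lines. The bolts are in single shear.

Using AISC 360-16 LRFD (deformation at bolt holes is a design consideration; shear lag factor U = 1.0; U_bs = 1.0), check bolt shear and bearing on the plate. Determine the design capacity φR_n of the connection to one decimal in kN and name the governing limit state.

1273.3 kN (bearing governs)

Bolt shear: A_b = π(30)²/4 = 706.86 mm². φR_n = 0.75 × 469 × 706.86 × 8 × 1 = 1989.1 kN.
Bearing (8 mm plate, F_u = 450 MPa): end bolts L_c = 66 − 33/2 = 49.5, R_n = min(1.2×49.5×8×450, 2.4×30×8×450) = 213.84 kN/bolt; interior L_c = 82 − 33 = 49, R_n = 211.68 kN/bolt. φR_n = 0.75 × (2×213.84 + 6×211.68) = 1273.3 kN.
Governing: min(1989.1, 1273.3) = 1273.3 kN → bearing.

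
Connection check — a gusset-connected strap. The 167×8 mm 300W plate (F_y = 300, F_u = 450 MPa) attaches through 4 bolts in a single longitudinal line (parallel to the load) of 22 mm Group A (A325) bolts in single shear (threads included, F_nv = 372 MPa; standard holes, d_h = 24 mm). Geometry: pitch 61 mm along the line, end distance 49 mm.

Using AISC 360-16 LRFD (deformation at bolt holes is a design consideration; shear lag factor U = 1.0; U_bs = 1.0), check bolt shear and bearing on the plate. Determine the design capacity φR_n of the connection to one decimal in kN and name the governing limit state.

424.2 kN (bolt shear governs)

Bolt shear: A_b = π(22)²/4 = 380.13 mm². φR_n = 0.75 × 372 × 380.13 × 4 × 1 = 424.2 kN.
Bearing (8 mm plate, F_u = 450 MPa): end bolts L_c = 49 − 24/2 = 37, R_n = min(1.2×37×8×450, 2.4×22×8×450) = 159.84 kN/bolt; interior L_c = 61 − 24 = 37, R_n = 159.84 kN/bolt. φR_n = 0.75 × (1×159.84 + 3×159.84) = 479.5 kN.
Governing: min(424.2, 479.5) = 424.2 kN → bolt shear.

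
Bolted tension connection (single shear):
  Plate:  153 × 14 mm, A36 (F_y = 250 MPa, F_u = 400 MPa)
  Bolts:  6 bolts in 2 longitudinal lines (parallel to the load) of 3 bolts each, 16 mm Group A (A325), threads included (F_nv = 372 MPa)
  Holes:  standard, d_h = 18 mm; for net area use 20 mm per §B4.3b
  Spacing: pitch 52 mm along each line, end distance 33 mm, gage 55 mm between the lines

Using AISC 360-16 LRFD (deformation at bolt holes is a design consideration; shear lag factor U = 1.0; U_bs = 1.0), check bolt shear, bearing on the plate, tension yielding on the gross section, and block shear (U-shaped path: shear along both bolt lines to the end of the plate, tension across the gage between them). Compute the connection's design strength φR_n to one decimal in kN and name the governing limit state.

336.6 kN (bolt shear governs)

Bolt shear: A_b = π(16)²/4 = 201.06 mm². φR_n = 0.75 × 372 × 201.06 × 6 × 1 = 336.6 kN.
Bearing (14 mm plate, F_u = 400 MPa): end bolts L_c = 33 − 18/2 = 24, R_n = min(1.2×24×14×400, 2.4×16×14×400) = 161.28 kN/bolt; interior L_c = 52 − 18 = 34, R_n = 215.04 kN/bolt. φR_n = 0.75 × (2×161.28 + 4×215.04) = 887.0 kN.
Tension yield (gross): A_g = 153×14 = 2142 mm². φR_n = 0.90 × 250 × 2142 = 482.0 kN.
Block shear: shear path 2×[33+2×52] = 2×137 mm, A_gv = 3836, A_nv = 2×(137 − 2.5×20)×14 = 2436 mm²; tension across gage: (55 − 1×20)×14 = 490 mm². R_n = min(0.6×400×2436, 0.6×250×3836) + 1.0×400×490 = min(584.64, 575.4) + 196 = 771.4 kN. φR_n = 0.75 × 771.4 = 578.6 kN.
Governing: min(336.6, 887.0, 482.0, 578.6) = 336.6 kN → bolt shear.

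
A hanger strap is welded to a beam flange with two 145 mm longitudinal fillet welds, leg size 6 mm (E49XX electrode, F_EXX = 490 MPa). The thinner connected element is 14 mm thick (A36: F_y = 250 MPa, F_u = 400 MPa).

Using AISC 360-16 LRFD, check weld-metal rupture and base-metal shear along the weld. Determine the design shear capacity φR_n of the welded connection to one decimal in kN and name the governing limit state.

Weld metal: throat = 0.707×6 = 4.242 mm, L = 2×145 = 290 mm. φR_n = 0.75 × 0.6 × 490 × 4.242 × 290 = 271.3 kN.
Base metal shear (14 mm plate): yield φR_n = 1.0×0.6×250×14×290 = 609.0 kN; rupture φR_n = 0.75×0.6×400×14×290 = 730.8 kN; take 609.0 kN (yield).
Governing: min(271.3, 609.0) = 271.3 kN → weld metal.

271.3 kN (weld metal governs)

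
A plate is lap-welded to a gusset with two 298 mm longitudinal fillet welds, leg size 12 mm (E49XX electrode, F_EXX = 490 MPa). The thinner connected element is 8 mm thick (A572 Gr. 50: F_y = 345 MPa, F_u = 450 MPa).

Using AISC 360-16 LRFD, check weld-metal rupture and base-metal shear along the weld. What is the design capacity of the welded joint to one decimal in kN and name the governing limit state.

965.5 kN (base-metal shear governs)

Weld metal: throat = 0.707×12 = 8.484 mm, L = 2×298 = 596 mm. φR_n = 0.75 × 0.6 × 490 × 8.484 × 596 = 1115.0 kN.
Base metal shear (8 mm plate): yield φR_n = 1.0×0.6×345×8×596 = 987.0 kN; rupture φR_n = 0.75×0.6×450×8×596 = 965.5 kN; take 965.5 kN (rupture).
Governing: min(1115.0, 965.5) = 965.5 kN → base-metal shear.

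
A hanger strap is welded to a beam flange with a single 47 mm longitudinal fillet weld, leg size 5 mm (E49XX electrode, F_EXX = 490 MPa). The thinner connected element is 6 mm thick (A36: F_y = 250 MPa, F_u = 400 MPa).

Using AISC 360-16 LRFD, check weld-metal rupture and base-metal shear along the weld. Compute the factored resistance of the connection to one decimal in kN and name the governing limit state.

36.6 kN (weld metal governs)

Weld metal: throat = 0.707×5 = 3.535 mm, L = 47 mm. φR_n = 0.75 × 0.6 × 490 × 3.535 × 47 = 36.6 kN.
Base metal shear (6 mm plate): yield φR_n = 1.0×0.6×250×6×47 = 42.3 kN; rupture φR_n = 0.75×0.6×400×6×47 = 50.8 kN; take 42.3 kN (yield).
Governing: min(36.6, 42.3) = 36.6 kN → weld metal.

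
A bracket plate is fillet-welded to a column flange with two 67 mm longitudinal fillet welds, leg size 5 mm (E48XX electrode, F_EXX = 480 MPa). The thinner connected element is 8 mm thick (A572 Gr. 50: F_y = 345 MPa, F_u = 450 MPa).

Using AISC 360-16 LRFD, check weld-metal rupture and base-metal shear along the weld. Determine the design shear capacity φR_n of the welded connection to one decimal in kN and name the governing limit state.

102.3 kN (weld metal governs)

Weld metal: throat = 0.707×5 = 3.535 mm, L = 2×67 = 134 mm. φR_n = 0.75 × 0.6 × 480 × 3.535 × 134 = 102.3 kN.
Base metal shear (8 mm plate): yield φR_n = 1.0×0.6×345×8×134 = 221.9 kN; rupture φR_n = 0.75×0.6×450×8×134 = 217.1 kN; take 217.1 kN (rupture).
Governing: min(102.3, 217.1) = 102.3 kN → weld metal.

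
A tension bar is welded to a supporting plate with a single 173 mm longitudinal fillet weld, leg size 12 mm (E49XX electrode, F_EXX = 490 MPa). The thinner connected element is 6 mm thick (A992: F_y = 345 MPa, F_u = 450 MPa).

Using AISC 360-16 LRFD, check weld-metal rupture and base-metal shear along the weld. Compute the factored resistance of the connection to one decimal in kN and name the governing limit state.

210.2 kN (base-metal shear governs)

Weld metal: throat = 0.707×12 = 8.484 mm, L = 173 mm. φR_n = 0.75 × 0.6 × 490 × 8.484 × 173 = 323.6 kN.
Base metal shear (6 mm plate): yield φR_n = 1.0×0.6×345×6×173 = 214.9 kN; rupture φR_n = 0.75×0.6×450×6×173 = 210.2 kN; take 210.2 kN (rupture).
Governing: min(323.6, 210.2) = 210.2 kN → base-metal shear.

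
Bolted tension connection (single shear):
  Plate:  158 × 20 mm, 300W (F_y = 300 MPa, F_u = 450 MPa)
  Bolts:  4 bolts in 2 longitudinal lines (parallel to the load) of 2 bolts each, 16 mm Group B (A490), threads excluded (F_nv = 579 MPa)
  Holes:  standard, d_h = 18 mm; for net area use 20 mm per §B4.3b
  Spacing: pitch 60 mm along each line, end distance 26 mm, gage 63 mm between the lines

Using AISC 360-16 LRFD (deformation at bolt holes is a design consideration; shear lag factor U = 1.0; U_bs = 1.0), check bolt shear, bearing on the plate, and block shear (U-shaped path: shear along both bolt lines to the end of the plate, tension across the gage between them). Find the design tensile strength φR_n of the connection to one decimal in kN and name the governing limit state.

Bolt shear: A_b = π(16)²/4 = 201.06 mm². φR_n = 0.75 × 579 × 201.06 × 4 × 1 = 349.2 kN.
Bearing (20 mm plate, F_u = 450 MPa): end bolts L_c = 26 − 18/2 = 17, R_n = min(1.2×17×20×450, 2.4×16×20×450) = 183.6 kN/bolt; interior L_c = 60 − 18 = 42, R_n = 345.6 kN/bolt. φR_n = 0.75 × (2×183.6 + 2×345.6) = 793.8 kN.
Block shear: shear path 2×[26+1×60] = 2×86 mm, A_gv = 3440, A_nv = 2×(86 − 1.5×20)×20 = 2240 mm²; tension across gage: (63 − 1×20)×20 = 860 mm². R_n = min(0.6×450×2240, 0.6×300×3440) + 1.0×450×860 = min(604.8, 619.2) + 387 = 991.8 kN. φR_n = 0.75 × 991.8 = 743.9 kN.
Governing: min(349.2, 793.8, 743.9) = 349.2 kN → bolt shear.

349.2 kN (bolt shear governs)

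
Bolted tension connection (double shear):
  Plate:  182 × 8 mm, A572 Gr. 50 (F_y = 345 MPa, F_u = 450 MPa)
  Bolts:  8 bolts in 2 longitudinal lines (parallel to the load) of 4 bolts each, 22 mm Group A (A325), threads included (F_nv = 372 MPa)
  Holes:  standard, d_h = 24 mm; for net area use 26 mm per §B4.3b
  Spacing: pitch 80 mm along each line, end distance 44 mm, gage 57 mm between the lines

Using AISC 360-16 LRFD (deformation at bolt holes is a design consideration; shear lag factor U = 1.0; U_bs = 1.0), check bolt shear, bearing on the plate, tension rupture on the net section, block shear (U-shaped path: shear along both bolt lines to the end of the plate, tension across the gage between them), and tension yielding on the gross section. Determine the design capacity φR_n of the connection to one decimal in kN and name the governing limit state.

Bolt shear: A_b = π(22)²/4 = 380.13 mm². φR_n = 0.75 × 372 × 380.13 × 8 × 2 = 1696.9 kN.
Bearing (8 mm plate, F_u = 450 MPa): end bolts L_c = 44 − 24/2 = 32, R_n = min(1.2×32×8×450, 2.4×22×8×450) = 138.24 kN/bolt; interior L_c = 80 − 24 = 56, R_n = 190.08 kN/bolt. φR_n = 0.75 × (2×138.24 + 6×190.08) = 1062.7 kN.
Tension rupture (net): A_n = (182 − 2×26)×8 = 1040 mm² (U = 1.0, A_e = A_n). φR_n = 0.75 × 450 × 1040 = 351.0 kN.
Block shear: shear path 2×[44+3×80] = 2×284 mm, A_gv = 4544, A_nv = 2×(284 − 3.5×26)×8 = 3088 mm²; tension across gage: (57 − 1×26)×8 = 248 mm². R_n = min(0.6×450×3088, 0.6×345×4544) + 1.0×450×248 = min(833.76, 940.61) + 111.6 = 945.36 kN. φR_n = 0.75 × 945.36 = 709.0 kN.
Tension yield (gross): A_g = 182×8 = 1456 mm². φR_n = 0.90 × 345 × 1456 = 452.1 kN.
Governing: min(1696.9, 1062.7, 351.0, 709.0, 452.1) = 351.0 kN → net-section rupture.

351.0 kN (net-section rupture governs)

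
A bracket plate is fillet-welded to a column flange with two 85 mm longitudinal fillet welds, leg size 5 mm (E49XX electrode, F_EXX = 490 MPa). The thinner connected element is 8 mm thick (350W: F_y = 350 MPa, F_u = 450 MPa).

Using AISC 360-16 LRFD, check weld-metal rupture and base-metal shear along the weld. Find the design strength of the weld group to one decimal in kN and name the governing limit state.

Weld metal: throat = 0.707×5 = 3.535 mm, L = 2×85 = 170 mm. φR_n = 0.75 × 0.6 × 490 × 3.535 × 170 = 132.5 kN.
Base metal shear (8 mm plate): yield φR_n = 1.0×0.6×350×8×170 = 285.6 kN; rupture φR_n = 0.75×0.6×450×8×170 = 275.4 kN; take 275.4 kN (rupture).
Governing: min(132.5, 275.4) = 132.5 kN → weld metal.

132.5 kN (weld metal governs)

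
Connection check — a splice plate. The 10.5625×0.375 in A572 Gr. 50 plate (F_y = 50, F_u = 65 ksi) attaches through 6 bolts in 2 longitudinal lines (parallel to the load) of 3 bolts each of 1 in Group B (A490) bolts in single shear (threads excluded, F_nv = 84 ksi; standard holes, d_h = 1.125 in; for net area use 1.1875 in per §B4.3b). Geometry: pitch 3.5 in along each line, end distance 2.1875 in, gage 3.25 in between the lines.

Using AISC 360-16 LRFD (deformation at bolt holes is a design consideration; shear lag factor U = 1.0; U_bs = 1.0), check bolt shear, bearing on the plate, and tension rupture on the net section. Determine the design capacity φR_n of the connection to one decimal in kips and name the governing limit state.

149.7 kips (net-section rupture governs)

Bolt shear: A_b = π(1)²/4 = 0.7854 in². φR_n = 0.75 × 84 × 0.7854 × 6 × 1 = 296.9 kips.
Bearing (0.375 in plate, F_u = 65 ksi): end bolts L_c = 2.1875 − 1.125/2 = 1.625, R_n = min(1.2×1.625×0.375×65, 2.4×1×0.375×65) = 47.531 kips/bolt; interior L_c = 3.5 − 1.125 = 2.375, R_n = 58.5 kips/bolt. φR_n = 0.75 × (2×47.531 + 4×58.5) = 246.8 kips.
Tension rupture (net): A_n = (10.5625 − 2×1.1875)×0.375 = 3.0703 in² (U = 1.0, A_e = A_n). φR_n = 0.75 × 65 × 3.0703 = 149.7 kips.
Governing: min(296.9, 246.8, 149.7) = 149.7 kips → net-section rupture.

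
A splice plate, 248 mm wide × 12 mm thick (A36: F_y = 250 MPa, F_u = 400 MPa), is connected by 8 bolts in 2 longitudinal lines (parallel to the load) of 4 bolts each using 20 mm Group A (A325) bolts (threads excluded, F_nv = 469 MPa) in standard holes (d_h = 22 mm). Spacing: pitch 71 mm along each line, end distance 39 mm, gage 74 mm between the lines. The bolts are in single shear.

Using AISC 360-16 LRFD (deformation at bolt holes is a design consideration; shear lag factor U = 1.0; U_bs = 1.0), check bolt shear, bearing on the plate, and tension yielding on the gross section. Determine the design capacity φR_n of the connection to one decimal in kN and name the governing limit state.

Bolt shear: A_b = π(20)²/4 = 314.16 mm². φR_n = 0.75 × 469 × 314.16 × 8 × 1 = 884.0 kN.
Bearing (12 mm plate, F_u = 400 MPa): end bolts L_c = 39 − 22/2 = 28, R_n = min(1.2×28×12×400, 2.4×20×12×400) = 161.28 kN/bolt; interior L_c = 71 − 22 = 49, R_n = 230.4 kN/bolt. φR_n = 0.75 × (2×161.28 + 6×230.4) = 1278.7 kN.
Tension yield (gross): A_g = 248×12 = 2976 mm². φR_n = 0.90 × 250 × 2976 = 669.6 kN.
Governing: min(884.0, 1278.7, 669.6) = 669.6 kN → gross-section yield.

669.6 kN (gross-section yield governs)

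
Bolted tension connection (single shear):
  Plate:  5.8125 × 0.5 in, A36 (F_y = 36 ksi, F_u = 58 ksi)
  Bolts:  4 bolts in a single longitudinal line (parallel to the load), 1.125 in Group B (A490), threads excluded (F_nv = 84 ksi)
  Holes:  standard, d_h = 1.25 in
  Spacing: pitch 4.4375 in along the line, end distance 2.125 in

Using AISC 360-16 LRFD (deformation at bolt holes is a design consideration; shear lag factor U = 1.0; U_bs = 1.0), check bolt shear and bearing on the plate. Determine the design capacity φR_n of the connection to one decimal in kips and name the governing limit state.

Bolt shear: A_b = π(1.125)²/4 = 0.99402 in². φR_n = 0.75 × 84 × 0.99402 × 4 × 1 = 250.5 kips.
Bearing (0.5 in plate, F_u = 58 ksi): end bolts L_c = 2.125 − 1.25/2 = 1.5, R_n = min(1.2×1.5×0.5×58, 2.4×1.125×0.5×58) = 52.2 kips/bolt; interior L_c = 4.4375 − 1.25 = 3.1875, R_n = 78.3 kips/bolt. φR_n = 0.75 × (1×52.2 + 3×78.3) = 215.3 kips.
Governing: min(250.5, 215.3) = 215.3 kips → bearing.

215.3 kips (bearing governs)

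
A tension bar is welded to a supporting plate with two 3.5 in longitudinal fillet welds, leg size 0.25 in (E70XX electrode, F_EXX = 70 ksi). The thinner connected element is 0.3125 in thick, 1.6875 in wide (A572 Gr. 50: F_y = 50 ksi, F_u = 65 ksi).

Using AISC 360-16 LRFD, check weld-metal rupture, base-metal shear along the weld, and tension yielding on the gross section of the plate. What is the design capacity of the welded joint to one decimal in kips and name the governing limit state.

23.7 kips (gross-section yield governs)

Weld metal: throat = 0.707×0.25 = 0.17675 in, L = 2×3.5 = 7 in. φR_n = 0.75 × 0.6 × 70 × 0.17675 × 7 = 39.0 kips.
Base metal shear (0.3125 in plate): yield φR_n = 1.0×0.6×50×0.3125×7 = 65.6 kips; rupture φR_n = 0.75×0.6×65×0.3125×7 = 64.0 kips; take 64.0 kips (rupture).
Tension yield (gross): A_g = 1.6875×0.3125 = 0.52734 in². φR_n = 0.90 × 50 × 0.52734 = 23.7 kips.
Governing: min(39.0, 64.0, 23.7) = 23.7 kips → gross-section yield.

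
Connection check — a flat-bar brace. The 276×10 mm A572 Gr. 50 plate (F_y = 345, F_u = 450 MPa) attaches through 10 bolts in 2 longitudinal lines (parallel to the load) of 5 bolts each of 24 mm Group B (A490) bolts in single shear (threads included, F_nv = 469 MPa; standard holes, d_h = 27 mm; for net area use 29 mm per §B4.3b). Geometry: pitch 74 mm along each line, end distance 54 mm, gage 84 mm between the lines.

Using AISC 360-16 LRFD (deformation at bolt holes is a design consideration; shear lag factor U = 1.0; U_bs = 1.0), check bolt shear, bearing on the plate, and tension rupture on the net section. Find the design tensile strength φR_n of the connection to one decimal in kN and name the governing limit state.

Bolt shear: A_b = π(24)²/4 = 452.39 mm². φR_n = 0.75 × 469 × 452.39 × 10 × 1 = 1591.3 kN.
Bearing (10 mm plate, F_u = 450 MPa): end bolts L_c = 54 − 27/2 = 40.5, R_n = min(1.2×40.5×10×450, 2.4×24×10×450) = 218.7 kN/bolt; interior L_c = 74 − 27 = 47, R_n = 253.8 kN/bolt. φR_n = 0.75 × (2×218.7 + 8×253.8) = 1850.9 kN.
Tension rupture (net): A_n = (276 − 2×29)×10 = 2180 mm² (U = 1.0, A_e = A_n). φR_n = 0.75 × 450 × 2180 = 735.8 kN.
Governing: min(1591.3, 1850.9, 735.8) = 735.8 kN → net-section rupture.

735.8 kN (net-section rupture governs)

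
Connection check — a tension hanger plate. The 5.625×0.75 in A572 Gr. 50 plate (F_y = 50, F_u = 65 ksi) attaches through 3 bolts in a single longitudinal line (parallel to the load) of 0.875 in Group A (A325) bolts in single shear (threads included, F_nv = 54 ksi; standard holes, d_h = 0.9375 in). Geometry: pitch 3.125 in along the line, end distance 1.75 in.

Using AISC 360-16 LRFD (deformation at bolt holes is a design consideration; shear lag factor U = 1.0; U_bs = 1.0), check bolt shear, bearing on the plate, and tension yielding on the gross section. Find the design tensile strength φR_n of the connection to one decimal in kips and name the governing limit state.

73.1 kips (bolt shear governs)

Bolt shear: A_b = π(0.875)²/4 = 0.60132 in². φR_n = 0.75 × 54 × 0.60132 × 3 × 1 = 73.1 kips.
Bearing (0.75 in plate, F_u = 65 ksi): end bolts L_c = 1.75 − 0.9375/2 = 1.28125, R_n = min(1.2×1.28125×0.75×65, 2.4×0.875×0.75×65) = 74.953 kips/bolt; interior L_c = 3.125 − 0.9375 = 2.1875, R_n = 102.38 kips/bolt. φR_n = 0.75 × (1×74.953 + 2×102.38) = 209.8 kips.
Tension yield (gross): A_g = 5.625×0.75 = 4.2188 in². φR_n = 0.90 × 50 × 4.2188 = 189.8 kips.
Governing: min(73.1, 209.8, 189.8) = 73.1 kips → bolt shear.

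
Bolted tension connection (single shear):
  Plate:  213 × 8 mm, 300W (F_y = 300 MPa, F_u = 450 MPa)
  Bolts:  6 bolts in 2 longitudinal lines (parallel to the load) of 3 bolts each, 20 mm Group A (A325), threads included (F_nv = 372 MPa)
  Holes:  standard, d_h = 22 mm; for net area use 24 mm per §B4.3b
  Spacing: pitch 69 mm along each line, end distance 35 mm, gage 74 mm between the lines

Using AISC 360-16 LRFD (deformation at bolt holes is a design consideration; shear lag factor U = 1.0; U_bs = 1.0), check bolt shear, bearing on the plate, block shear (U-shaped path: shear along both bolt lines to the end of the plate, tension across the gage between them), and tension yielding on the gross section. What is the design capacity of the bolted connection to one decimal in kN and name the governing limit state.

Bolt shear: A_b = π(20)²/4 = 314.16 mm². φR_n = 0.75 × 372 × 314.16 × 6 × 1 = 525.9 kN.
Bearing (8 mm plate, F_u = 450 MPa): end bolts L_c = 35 − 22/2 = 24, R_n = min(1.2×24×8×450, 2.4×20×8×450) = 103.68 kN/bolt; interior L_c = 69 − 22 = 47, R_n = 172.8 kN/bolt. φR_n = 0.75 × (2×103.68 + 4×172.8) = 673.9 kN.
Block shear: shear path 2×[35+2×69] = 2×173 mm, A_gv = 2768, A_nv = 2×(173 − 2.5×24)×8 = 1808 mm²; tension across gage: (74 − 1×24)×8 = 400 mm². R_n = min(0.6×450×1808, 0.6×300×2768) + 1.0×450×400 = min(488.16, 498.24) + 180 = 668.16 kN. φR_n = 0.75 × 668.16 = 501.1 kN.
Tension yield (gross): A_g = 213×8 = 1704 mm². φR_n = 0.90 × 300 × 1704 = 460.1 kN.
Governing: min(525.9, 673.9, 501.1, 460.1) = 460.1 kN → gross-section yield.

460.1 kN (gross-section yield governs)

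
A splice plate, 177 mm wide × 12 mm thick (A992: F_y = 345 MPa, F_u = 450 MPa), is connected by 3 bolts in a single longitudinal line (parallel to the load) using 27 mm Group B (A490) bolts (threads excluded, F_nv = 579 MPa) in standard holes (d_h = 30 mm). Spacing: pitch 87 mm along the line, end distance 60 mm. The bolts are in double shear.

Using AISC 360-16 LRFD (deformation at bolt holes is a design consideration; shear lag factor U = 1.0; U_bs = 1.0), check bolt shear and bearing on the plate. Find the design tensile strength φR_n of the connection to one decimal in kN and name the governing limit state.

743.6 kN (bearing governs)

Bolt shear: A_b = π(27)²/4 = 572.56 mm². φR_n = 0.75 × 579 × 572.56 × 3 × 2 = 1491.8 kN.
Bearing (12 mm plate, F_u = 450 MPa): end bolts L_c = 60 − 30/2 = 45, R_n = min(1.2×45×12×450, 2.4×27×12×450) = 291.6 kN/bolt; interior L_c = 87 − 30 = 57, R_n = 349.92 kN/bolt. φR_n = 0.75 × (1×291.6 + 2×349.92) = 743.6 kN.
Governing: min(1491.8, 743.6) = 743.6 kN → bearing.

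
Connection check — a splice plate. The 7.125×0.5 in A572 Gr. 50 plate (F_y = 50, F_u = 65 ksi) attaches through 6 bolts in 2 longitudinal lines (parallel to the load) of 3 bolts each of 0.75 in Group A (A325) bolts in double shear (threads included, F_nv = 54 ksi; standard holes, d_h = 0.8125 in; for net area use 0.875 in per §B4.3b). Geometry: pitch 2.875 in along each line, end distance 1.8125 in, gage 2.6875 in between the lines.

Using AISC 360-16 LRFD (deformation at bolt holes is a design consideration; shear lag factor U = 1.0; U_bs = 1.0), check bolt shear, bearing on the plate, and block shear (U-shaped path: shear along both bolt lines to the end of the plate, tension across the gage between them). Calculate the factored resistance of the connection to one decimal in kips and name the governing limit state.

Bolt shear: A_b = π(0.75)²/4 = 0.44179 in². φR_n = 0.75 × 54 × 0.44179 × 6 × 2 = 214.7 kips.
Bearing (0.5 in plate, F_u = 65 ksi): end bolts L_c = 1.8125 − 0.8125/2 = 1.40625, R_n = min(1.2×1.40625×0.5×65, 2.4×0.75×0.5×65) = 54.844 kips/bolt; interior L_c = 2.875 − 0.8125 = 2.0625, R_n = 58.5 kips/bolt. φR_n = 0.75 × (2×54.844 + 4×58.5) = 257.8 kips.
Block shear: shear path 2×[1.8125+2×2.875] = 2×7.5625 in, A_gv = 7.5625, A_nv = 2×(7.5625 − 2.5×0.875)×0.5 = 5.375 in²; tension across gage: (2.6875 − 1×0.875)×0.5 = 0.90625 in². R_n = min(0.6×65×5.375, 0.6×50×7.5625) + 1.0×65×0.90625 = min(209.63, 226.88) + 58.906 = 268.54 kips. φR_n = 0.75 × 268.54 = 201.4 kips.
Governing: min(214.7, 257.8, 201.4) = 201.4 kips → block shear.

201.4 kips (block shear governs)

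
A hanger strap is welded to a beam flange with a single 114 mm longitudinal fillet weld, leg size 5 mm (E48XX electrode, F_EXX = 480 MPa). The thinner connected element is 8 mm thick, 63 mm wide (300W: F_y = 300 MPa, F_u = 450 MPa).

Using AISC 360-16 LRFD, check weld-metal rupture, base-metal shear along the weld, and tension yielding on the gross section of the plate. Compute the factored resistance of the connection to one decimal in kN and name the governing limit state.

87.0 kN (weld metal governs)

Weld metal: throat = 0.707×5 = 3.535 mm, L = 114 mm. φR_n = 0.75 × 0.6 × 480 × 3.535 × 114 = 87.0 kN.
Base metal shear (8 mm plate): yield φR_n = 1.0×0.6×300×8×114 = 164.2 kN; rupture φR_n = 0.75×0.6×450×8×114 = 184.7 kN; take 164.2 kN (yield).
Tension yield (gross): A_g = 63×8 = 504 mm². φR_n = 0.90 × 300 × 504 = 136.1 kN.
Governing: min(87.0, 164.2, 136.1) = 87.0 kN → weld metal.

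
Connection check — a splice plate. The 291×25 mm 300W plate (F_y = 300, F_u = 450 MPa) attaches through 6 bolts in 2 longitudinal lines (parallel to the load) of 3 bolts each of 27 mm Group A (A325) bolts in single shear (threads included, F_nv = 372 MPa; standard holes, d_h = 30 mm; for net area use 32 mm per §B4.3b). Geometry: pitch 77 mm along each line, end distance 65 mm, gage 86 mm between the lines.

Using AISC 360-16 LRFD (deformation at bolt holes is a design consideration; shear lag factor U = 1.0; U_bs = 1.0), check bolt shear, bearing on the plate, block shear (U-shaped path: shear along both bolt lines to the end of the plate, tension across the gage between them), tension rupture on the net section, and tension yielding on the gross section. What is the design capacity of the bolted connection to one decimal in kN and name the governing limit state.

958.5 kN (bolt shear governs)

Bolt shear: A_b = π(27)²/4 = 572.56 mm². φR_n = 0.75 × 372 × 572.56 × 6 × 1 = 958.5 kN.
Bearing (25 mm plate, F_u = 450 MPa): end bolts L_c = 65 − 30/2 = 50, R_n = min(1.2×50×25×450, 2.4×27×25×450) = 675 kN/bolt; interior L_c = 77 − 30 = 47, R_n = 634.5 kN/bolt. φR_n = 0.75 × (2×675 + 4×634.5) = 2916.0 kN.
Block shear: shear path 2×[65+2×77] = 2×219 mm, A_gv = 10950, A_nv = 2×(219 − 2.5×32)×25 = 6950 mm²; tension across gage: (86 − 1×32)×25 = 1350 mm². R_n = min(0.6×450×6950, 0.6×300×10950) + 1.0×450×1350 = min(1876.5, 1971) + 607.5 = 2484 kN. φR_n = 0.75 × 2484 = 1863.0 kN.
Tension rupture (net): A_n = (291 − 2×32)×25 = 5675 mm² (U = 1.0, A_e = A_n). φR_n = 0.75 × 450 × 5675 = 1915.3 kN.
Tension yield (gross): A_g = 291×25 = 7275 mm². φR_n = 0.90 × 300 × 7275 = 1964.3 kN.
Governing: min(958.5, 2916.0, 1863.0, 1915.3, 1964.3) = 958.5 kN → bolt shear.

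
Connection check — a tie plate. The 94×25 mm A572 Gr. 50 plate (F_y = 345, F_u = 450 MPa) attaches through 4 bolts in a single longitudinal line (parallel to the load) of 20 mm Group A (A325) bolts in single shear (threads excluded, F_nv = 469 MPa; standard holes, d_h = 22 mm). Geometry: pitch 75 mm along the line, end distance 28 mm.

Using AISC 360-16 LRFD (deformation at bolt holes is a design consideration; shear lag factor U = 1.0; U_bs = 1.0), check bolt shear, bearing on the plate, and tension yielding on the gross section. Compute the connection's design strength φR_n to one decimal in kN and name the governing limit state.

442.0 kN (bolt shear governs)

Bolt shear: A_b = π(20)²/4 = 314.16 mm². φR_n = 0.75 × 469 × 314.16 × 4 × 1 = 442.0 kN.
Bearing (25 mm plate, F_u = 450 MPa): end bolts L_c = 28 − 22/2 = 17, R_n = min(1.2×17×25×450, 2.4×20×25×450) = 229.5 kN/bolt; interior L_c = 75 − 22 = 53, R_n = 540 kN/bolt. φR_n = 0.75 × (1×229.5 + 3×540) = 1387.1 kN.
Tension yield (gross): A_g = 94×25 = 2350 mm². φR_n = 0.90 × 345 × 2350 = 729.7 kN.
Governing: min(442.0, 1387.1, 729.7) = 442.0 kN → bolt shear.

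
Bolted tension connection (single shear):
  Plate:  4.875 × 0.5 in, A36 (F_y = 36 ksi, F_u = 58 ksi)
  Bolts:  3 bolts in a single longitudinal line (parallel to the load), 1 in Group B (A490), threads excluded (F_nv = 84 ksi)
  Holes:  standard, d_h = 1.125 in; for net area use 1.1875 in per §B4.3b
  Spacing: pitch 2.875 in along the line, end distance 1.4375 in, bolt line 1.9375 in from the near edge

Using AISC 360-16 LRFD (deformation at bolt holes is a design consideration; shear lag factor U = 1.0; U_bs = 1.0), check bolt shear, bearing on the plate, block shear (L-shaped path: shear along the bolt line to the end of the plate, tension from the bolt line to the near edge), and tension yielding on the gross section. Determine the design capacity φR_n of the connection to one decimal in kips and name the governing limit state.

Bolt shear: A_b = π(1)²/4 = 0.7854 in². φR_n = 0.75 × 84 × 0.7854 × 3 × 1 = 148.4 kips.
Bearing (0.5 in plate, F_u = 58 ksi): end bolts L_c = 1.4375 − 1.125/2 = 0.875, R_n = min(1.2×0.875×0.5×58, 2.4×1×0.5×58) = 30.45 kips/bolt; interior L_c = 2.875 − 1.125 = 1.75, R_n = 60.9 kips/bolt. φR_n = 0.75 × (1×30.45 + 2×60.9) = 114.2 kips.
Block shear: shear path 1×[1.4375+2×2.875] = 1×7.1875 in, A_gv = 3.5938, A_nv = 1×(7.1875 − 2.5×1.1875)×0.5 = 2.1094 in²; tension to near edge: (1.9375 − 0.5×1.1875)×0.5 = 0.67188 in². R_n = min(0.6×58×2.1094, 0.6×36×3.5938) + 1.0×58×0.67188 = min(73.407, 77.626) + 38.969 = 112.38 kips. φR_n = 0.75 × 112.38 = 84.3 kips.
Tension yield (gross): A_g = 4.875×0.5 = 2.4375 in². φR_n = 0.90 × 36 × 2.4375 = 79.0 kips.
Governing: min(148.4, 114.2, 84.3, 79.0) = 79.0 kips → gross-section yield.

79.0 kips (gross-section yield governs)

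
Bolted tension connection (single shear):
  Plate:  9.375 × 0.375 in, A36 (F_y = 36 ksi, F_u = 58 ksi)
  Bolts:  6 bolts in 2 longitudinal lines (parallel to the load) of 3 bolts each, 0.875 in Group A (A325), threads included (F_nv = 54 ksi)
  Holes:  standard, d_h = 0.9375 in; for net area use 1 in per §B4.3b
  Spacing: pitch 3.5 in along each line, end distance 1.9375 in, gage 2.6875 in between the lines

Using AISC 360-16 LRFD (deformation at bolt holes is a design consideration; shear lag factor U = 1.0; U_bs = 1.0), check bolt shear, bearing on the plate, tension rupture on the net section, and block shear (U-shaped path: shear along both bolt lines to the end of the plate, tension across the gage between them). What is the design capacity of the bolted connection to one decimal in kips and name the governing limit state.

120.3 kips (net-section rupture governs)

Bolt shear: A_b = π(0.875)²/4 = 0.60132 in². φR_n = 0.75 × 54 × 0.60132 × 6 × 1 = 146.1 kips.
Bearing (0.375 in plate, F_u = 58 ksi): end bolts L_c = 1.9375 − 0.9375/2 = 1.46875, R_n = min(1.2×1.46875×0.375×58, 2.4×0.875×0.375×58) = 38.334 kips/bolt; interior L_c = 3.5 − 0.9375 = 2.5625, R_n = 45.675 kips/bolt. φR_n = 0.75 × (2×38.334 + 4×45.675) = 194.5 kips.
Tension rupture (net): A_n = (9.375 − 2×1)×0.375 = 2.7656 in² (U = 1.0, A_e = A_n). φR_n = 0.75 × 58 × 2.7656 = 120.3 kips.
Block shear: shear path 2×[1.9375+2×3.5] = 2×8.9375 in, A_gv = 6.7031, A_nv = 2×(8.9375 − 2.5×1)×0.375 = 4.8281 in²; tension across gage: (2.6875 − 1×1)×0.375 = 0.63281 in². R_n = min(0.6×58×4.8281, 0.6×36×6.7031) + 1.0×58×0.63281 = min(168.02, 144.79) + 36.703 = 181.49 kips. φR_n = 0.75 × 181.49 = 136.1 kips.
Governing: min(146.1, 194.5, 120.3, 136.1) = 120.3 kips → net-section rupture.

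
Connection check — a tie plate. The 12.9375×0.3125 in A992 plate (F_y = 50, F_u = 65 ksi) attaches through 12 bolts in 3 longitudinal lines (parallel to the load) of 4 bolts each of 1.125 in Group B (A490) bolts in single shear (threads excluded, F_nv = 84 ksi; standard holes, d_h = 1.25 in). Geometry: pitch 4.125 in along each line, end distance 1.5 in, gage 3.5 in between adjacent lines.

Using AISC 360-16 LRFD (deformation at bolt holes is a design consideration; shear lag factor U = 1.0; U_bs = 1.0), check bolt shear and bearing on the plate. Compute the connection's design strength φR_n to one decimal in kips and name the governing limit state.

Bolt shear: A_b = π(1.125)²/4 = 0.99402 in². φR_n = 0.75 × 84 × 0.99402 × 12 × 1 = 751.5 kips.
Bearing (0.3125 in plate, F_u = 65 ksi): end bolts L_c = 1.5 − 1.25/2 = 0.875, R_n = min(1.2×0.875×0.3125×65, 2.4×1.125×0.3125×65) = 21.328 kips/bolt; interior L_c = 4.125 − 1.25 = 2.875, R_n = 54.844 kips/bolt. φR_n = 0.75 × (3×21.328 + 9×54.844) = 418.2 kips.
Governing: min(751.5, 418.2) = 418.2 kips → bearing.

418.2 kips (bearing governs)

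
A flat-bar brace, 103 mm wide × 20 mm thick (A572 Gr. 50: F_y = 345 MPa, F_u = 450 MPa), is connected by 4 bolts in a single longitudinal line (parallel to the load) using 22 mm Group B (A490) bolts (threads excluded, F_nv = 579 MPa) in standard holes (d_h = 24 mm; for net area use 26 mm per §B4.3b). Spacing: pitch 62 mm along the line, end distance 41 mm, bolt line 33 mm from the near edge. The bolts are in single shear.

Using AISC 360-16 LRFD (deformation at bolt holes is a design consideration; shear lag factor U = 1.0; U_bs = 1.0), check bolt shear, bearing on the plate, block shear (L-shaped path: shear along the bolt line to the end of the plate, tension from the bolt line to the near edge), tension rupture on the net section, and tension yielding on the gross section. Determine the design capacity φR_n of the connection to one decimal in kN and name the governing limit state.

519.8 kN (net-section rupture governs)

Bolt shear: A_b = π(22)²/4 = 380.13 mm². φR_n = 0.75 × 579 × 380.13 × 4 × 1 = 660.3 kN.
Bearing (20 mm plate, F_u = 450 MPa): end bolts L_c = 41 − 24/2 = 29, R_n = min(1.2×29×20×450, 2.4×22×20×450) = 313.2 kN/bolt; interior L_c = 62 − 24 = 38, R_n = 410.4 kN/bolt. φR_n = 0.75 × (1×313.2 + 3×410.4) = 1158.3 kN.
Block shear: shear path 1×[41+3×62] = 1×227 mm, A_gv = 4540, A_nv = 1×(227 − 3.5×26)×20 = 2720 mm²; tension to near edge: (33 − 0.5×26)×20 = 400 mm². R_n = min(0.6×450×2720, 0.6×345×4540) + 1.0×450×400 = min(734.4, 939.78) + 180 = 914.4 kN. φR_n = 0.75 × 914.4 = 685.8 kN.
Tension rupture (net): A_n = (103 − 1×26)×20 = 1540 mm² (U = 1.0, A_e = A_n). φR_n = 0.75 × 450 × 1540 = 519.8 kN.
Tension yield (gross): A_g = 103×20 = 2060 mm². φR_n = 0.90 × 345 × 2060 = 639.6 kN.
Governing: min(660.3, 1158.3, 685.8, 519.8, 639.6) = 519.8 kN → net-section rupture.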